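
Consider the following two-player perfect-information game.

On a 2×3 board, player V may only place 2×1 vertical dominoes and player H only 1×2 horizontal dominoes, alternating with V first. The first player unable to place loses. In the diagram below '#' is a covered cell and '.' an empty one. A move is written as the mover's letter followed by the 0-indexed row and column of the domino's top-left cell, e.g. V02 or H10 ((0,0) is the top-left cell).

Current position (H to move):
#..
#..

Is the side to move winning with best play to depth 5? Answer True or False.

ply 1, H at #../#.. | H01=+1→###/#..*; H11=+1→#../###
ply 2: ###/#.. is terminal -1 (V); from #../#.. depth 5

H winning at [#../#..]: True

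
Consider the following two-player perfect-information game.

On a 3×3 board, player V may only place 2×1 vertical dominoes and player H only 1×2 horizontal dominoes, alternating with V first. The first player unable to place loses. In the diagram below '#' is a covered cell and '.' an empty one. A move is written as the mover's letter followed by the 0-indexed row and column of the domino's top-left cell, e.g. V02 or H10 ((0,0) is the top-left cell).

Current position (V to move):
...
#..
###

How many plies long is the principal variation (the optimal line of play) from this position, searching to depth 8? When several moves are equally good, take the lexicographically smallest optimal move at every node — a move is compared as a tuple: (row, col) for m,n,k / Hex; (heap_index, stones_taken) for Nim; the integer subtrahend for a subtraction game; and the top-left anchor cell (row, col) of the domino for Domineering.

p1 V@[.../#../###]: V01[.#./##./###]+1* V02[..#/#.#/###]-1
p2 H@[.#./##./###] terminal -1; root [.../#../###] d8

PV length from [.../#../###]: 1 ply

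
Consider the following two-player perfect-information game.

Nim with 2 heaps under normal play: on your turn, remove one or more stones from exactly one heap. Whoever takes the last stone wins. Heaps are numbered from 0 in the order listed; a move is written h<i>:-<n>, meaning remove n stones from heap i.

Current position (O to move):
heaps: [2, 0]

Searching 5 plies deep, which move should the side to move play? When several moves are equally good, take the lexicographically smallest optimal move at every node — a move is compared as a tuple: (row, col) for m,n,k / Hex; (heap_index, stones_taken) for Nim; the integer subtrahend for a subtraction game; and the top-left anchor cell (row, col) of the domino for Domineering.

O's best at [(2,0)]: h0:-2

ply 1, O at (2,0) | h0:-1=-1→(1,0); h0:-2=+1→(0,0)*
ply 2: (0,0) is terminal -1 (X); from (2,0) depth 5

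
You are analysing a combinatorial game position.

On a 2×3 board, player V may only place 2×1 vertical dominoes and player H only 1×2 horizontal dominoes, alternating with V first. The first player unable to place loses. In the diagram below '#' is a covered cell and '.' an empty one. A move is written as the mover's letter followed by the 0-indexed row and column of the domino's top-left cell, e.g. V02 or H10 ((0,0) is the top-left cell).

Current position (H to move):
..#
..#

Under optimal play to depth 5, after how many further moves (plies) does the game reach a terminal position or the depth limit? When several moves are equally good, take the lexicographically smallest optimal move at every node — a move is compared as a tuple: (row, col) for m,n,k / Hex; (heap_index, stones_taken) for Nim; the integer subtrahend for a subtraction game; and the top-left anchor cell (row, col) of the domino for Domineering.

PV length from [..#/..#]: 1 ply

[..#/..#] H move#1: H00:+1/###/..#*, H10:+1/..#/###
[###/..#] end (terminal -1, V#2); searched ..#/..# to 5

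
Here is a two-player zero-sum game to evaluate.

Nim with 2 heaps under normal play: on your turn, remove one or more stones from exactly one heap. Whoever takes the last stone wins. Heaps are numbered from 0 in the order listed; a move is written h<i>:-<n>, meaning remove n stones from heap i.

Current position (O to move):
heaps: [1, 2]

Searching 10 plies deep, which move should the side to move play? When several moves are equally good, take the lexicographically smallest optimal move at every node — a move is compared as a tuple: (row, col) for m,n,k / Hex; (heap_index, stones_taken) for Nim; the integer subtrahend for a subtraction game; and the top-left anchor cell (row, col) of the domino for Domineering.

p1 O@[(1,2)]: h0:-1[(0,2)]-1 h1:-1[(1,1)]+1* h1:-2[(1,0)]-1
p2 X@[(1,1)]: h0:-1[(0,1)]-1* h1:-1[(1,0)]-1
p3 O@[(0,1)]: h1:-1[(0,0)]+1*
p4 X@[(0,0)] terminal -1; root [(1,2)] d10

O's best at [(1,2)]: h1:-1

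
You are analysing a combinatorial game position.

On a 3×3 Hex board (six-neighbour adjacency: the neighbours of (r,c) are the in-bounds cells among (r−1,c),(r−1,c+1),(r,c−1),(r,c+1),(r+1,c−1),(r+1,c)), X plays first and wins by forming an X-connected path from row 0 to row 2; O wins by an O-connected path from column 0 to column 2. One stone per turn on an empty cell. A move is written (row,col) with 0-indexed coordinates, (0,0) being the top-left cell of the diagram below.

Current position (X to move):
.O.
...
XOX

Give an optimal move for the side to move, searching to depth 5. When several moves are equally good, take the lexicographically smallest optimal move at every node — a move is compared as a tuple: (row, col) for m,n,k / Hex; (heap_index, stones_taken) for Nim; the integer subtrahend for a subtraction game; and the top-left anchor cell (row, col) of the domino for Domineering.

p1 X@[.O./.../XOX]: (0,0)[XO./.../XOX]+1* (0,2)[.OX/.../XOX]+1 (1,0)[.O./X../XOX]+1 (1,1)[.O./.X./XOX]-1 (1,2)[.O./..X/XOX]-1
p2 O@[XO./.../XOX]: (0,2)[XOO/.../XOX]-1* (1,0)[XO./O../XOX]-1 (1,1)[XO./.O./XOX]-1 (1,2)[XO./..O/XOX]-1
p3 X@[XOO/.../XOX]: (1,0)[XOO/X../XOX]+1* (1,1)[XOO/.X./XOX]-1 (1,2)[XOO/..X/XOX]-1
p4 O@[XOO/X../XOX] terminal -1; root [.O./.../XOX] d5

X's best at [.O./.../XOX]: (0,0)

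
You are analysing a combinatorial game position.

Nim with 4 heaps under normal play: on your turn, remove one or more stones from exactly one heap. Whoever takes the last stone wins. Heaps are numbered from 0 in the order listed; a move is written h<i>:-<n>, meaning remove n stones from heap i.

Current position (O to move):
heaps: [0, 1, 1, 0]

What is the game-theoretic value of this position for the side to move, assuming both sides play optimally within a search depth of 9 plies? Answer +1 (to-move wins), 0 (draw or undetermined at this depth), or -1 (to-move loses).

ply 1, O at (0,1,1,0) | h1:-1=-1→(0,0,1,0)*; h2:-1=-1→(0,1,0,0)
ply 2, X at (0,0,1,0) | h2:-1=+1→(0,0,0,0)*
ply 3: (0,0,0,0) is terminal -1 (O); from (0,1,1,0) depth 9

value((0,1,1,0), O) = -1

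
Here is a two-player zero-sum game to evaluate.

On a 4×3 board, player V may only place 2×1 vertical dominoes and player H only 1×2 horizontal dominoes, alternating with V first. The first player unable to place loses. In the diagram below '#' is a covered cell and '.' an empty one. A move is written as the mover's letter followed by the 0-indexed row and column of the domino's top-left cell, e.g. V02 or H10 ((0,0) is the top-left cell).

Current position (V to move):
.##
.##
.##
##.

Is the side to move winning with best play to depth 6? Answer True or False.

V winning at [.##/.##/.##/##.]: True

p1 V@[.##/.##/.##/##.]: V00[###/###/.##/##.]+1* V10[.##/###/###/##.]+1
p2 H@[###/###/.##/##.] terminal -1; root [.##/.##/.##/##.] d6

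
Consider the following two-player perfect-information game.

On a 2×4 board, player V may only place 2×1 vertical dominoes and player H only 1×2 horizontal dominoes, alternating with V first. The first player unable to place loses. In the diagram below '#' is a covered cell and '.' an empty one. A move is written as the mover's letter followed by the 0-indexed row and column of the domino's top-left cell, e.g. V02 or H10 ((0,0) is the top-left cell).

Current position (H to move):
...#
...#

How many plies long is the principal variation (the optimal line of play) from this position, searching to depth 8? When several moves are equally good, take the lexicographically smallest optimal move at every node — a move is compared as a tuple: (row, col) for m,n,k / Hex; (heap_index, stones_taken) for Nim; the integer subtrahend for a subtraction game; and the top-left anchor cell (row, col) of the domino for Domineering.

PV length from [...#/...#]: 3 plies

p1 H@[...#/...#]: H00[##.#/...#]+1* H01[.###/...#]+1 H10[...#/##.#]+1 H11[...#/.###]+1
p2 V@[##.#/...#]: V02[####/..##]-1*
p3 H@[####/..##]: H10[####/####]+1*
p4 V@[####/####] terminal -1; root [...#/...#] d8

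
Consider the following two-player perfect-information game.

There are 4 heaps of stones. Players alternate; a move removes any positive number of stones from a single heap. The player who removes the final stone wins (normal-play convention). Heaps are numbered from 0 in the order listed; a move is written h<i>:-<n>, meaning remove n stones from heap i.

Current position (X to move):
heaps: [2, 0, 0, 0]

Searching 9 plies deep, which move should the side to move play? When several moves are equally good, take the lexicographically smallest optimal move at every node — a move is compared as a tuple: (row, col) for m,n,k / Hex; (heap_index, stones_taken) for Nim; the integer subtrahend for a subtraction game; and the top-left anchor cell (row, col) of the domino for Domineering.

p1 X@[(2,0,0,0)]: h0:-1[(1,0,0,0)]-1 h0:-2[(0,0,0,0)]+1*
p2 O@[(0,0,0,0)] terminal -1; root [(2,0,0,0)] d9

X's best at [(2,0,0,0)]: h0:-2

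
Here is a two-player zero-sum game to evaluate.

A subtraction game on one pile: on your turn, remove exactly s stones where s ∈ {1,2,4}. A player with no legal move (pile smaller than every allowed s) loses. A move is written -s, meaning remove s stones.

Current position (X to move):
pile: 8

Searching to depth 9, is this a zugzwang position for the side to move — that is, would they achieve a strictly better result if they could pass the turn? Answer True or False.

p1 X@[8]: -1[7]-1 -2[6]+1* -4[4]-1
p2 O@[6]: -1[5]-1* -2[4]-1 -4[2]-1
p3 X@[5]: -1[4]-1 -2[3]+1* -4[1]-1
p4 O@[3]: -1[2]-1* -2[1]-1
p5 X@[2]: -1[1]-1 -2[0]+1*
p6 O@[0] terminal -1; root [8] d9
pass branch (O moves first from the same position):
  | p1 O@[8]: -1[7]-1 -2[6]+1* -4[4]-1
  | p2 X@[6]: -1[5]-1* -2[4]-1 -4[2]-1
  | p3 O@[5]: -1[4]-1 -2[3]+1* -4[1]-1
  | p4 X@[3]: -1[2]-1* -2[1]-1
  | p5 O@[2]: -1[1]-1 -2[0]+1*
  | p6 X@[0] terminal -1; root [8] d9
X moving scores +1; X passing scores -1

zugzwang(8, X) = False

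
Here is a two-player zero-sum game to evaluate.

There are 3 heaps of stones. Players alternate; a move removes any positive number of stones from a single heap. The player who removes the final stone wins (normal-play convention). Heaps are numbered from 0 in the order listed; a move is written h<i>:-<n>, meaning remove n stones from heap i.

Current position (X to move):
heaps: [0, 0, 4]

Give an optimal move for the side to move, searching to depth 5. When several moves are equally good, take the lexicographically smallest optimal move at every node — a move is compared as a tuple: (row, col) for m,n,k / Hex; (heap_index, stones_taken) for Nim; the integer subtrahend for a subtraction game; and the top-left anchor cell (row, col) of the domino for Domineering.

X's best at [(0,0,4)]: h2:-4

ply 1, X at (0,0,4) | h2:-1=-1→(0,0,3); h2:-2=-1→(0,0,2); h2:-3=-1→(0,0,1); h2:-4=+1→(0,0,0)*
ply 2: (0,0,0) is terminal -1 (O); from (0,0,4) depth 5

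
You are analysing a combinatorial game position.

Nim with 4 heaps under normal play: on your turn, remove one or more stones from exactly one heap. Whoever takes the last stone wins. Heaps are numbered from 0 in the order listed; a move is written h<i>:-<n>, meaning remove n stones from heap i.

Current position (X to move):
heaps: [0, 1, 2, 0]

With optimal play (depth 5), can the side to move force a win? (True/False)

[(0,1,2,0)] X move#1: h1:-1:-1/(0,0,2,0), h2:-1:+1/(0,1,1,0)*, h2:-2:-1/(0,1,0,0)
[(0,1,1,0)] O move#2: h1:-1:-1/(0,0,1,0)*, h2:-1:-1/(0,1,0,0)
[(0,0,1,0)] X move#3: h2:-1:+1/(0,0,0,0)*
[(0,0,0,0)] end (terminal -1, O#4); searched (0,1,2,0) to 5

X winning at [(0,1,2,0)]: True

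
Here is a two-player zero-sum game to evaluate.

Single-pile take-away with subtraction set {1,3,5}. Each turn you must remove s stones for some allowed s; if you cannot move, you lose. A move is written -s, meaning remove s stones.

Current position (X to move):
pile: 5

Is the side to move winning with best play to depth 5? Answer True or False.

X winning at [5]: True

ply 1, X at 5 | -1=+1→4*; -3=+1→2; -5=+1→0
ply 2, O at 4 | -1=-1→3*; -3=-1→1
ply 3, X at 3 | -1=+1→2*; -3=+1→0
ply 4, O at 2 | -1=-1→1*
ply 5, X at 1 | -1=+1→0*
ply 6: 0 is terminal -1 (O); from 5 depth 5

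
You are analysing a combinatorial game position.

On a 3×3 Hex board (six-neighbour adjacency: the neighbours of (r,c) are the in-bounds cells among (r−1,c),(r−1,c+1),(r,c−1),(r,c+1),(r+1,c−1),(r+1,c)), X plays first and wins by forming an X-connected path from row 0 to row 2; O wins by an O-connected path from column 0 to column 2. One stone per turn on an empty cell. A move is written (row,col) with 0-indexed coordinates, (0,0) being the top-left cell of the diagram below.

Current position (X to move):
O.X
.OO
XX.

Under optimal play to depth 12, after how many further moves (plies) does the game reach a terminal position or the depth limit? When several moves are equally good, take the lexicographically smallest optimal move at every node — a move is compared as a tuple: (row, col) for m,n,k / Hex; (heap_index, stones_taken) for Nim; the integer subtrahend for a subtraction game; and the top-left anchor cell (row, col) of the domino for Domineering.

[O.X/.OO/XX.] X move#1: (0,1):-1/OXX/.OO/XX.*, (1,0):-1/O.X/XOO/XX., (2,2):-1/O.X/.OO/XXX
[OXX/.OO/XX.] O move#2: (1,0):+1/OXX/OOO/XX.*, (2,2):-1/OXX/.OO/XXO
[OXX/OOO/XX.] end (terminal -1, X#3); searched O.X/.OO/XX. to 12

PV length from [O.X/.OO/XX.]: 2 plies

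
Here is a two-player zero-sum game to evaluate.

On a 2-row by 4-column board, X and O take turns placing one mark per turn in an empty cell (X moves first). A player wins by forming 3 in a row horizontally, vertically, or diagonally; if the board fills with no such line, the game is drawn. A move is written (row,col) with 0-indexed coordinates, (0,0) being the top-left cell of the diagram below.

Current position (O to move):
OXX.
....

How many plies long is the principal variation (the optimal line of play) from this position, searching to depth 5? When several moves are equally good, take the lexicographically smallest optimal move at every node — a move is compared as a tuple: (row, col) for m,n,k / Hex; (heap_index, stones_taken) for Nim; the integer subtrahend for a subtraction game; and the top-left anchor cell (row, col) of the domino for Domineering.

PV length from [OXX./....]: 5 plies

[OXX./....] O move#1: (0,3):+0/OXXO/....*, (1,0):-1/OXX./O..., (1,1):-1/OXX./.O.., (1,2):-1/OXX./..O., (1,3):-1/OXX./...O
[OXXO/....] X move#2: (1,0):+0/OXXO/X...*, (1,1):+0/OXXO/.X.., (1,2):+0/OXXO/..X., (1,3):+0/OXXO/...X
[OXXO/X...] O move#3: (1,1):+0/OXXO/XO..*, (1,2):+0/OXXO/X.O., (1,3):+0/OXXO/X..O
[OXXO/XO..] X move#4: (1,2):+0/OXXO/XOX.*, (1,3):+0/OXXO/XO.X
[OXXO/XOX.] O move#5: (1,3):+0/OXXO/XOXO*
[OXXO/XOXO] end (terminal +0, X#6); searched OXX./.... to 5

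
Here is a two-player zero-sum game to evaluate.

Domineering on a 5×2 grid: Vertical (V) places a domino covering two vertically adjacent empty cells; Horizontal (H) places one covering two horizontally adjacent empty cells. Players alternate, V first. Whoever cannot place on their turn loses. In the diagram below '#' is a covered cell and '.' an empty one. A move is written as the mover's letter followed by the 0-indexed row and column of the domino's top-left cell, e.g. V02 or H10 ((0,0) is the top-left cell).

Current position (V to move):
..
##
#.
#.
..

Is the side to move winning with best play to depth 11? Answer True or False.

ply 1, V at ../##/#./#./.. | V21=-1→../##/##/##/..*; V31=-1→../##/#./##/.#
ply 2, H at ../##/##/##/.. | H00=+1→##/##/##/##/..*; H40=+1→../##/##/##/##
ply 3: ##/##/##/##/.. is terminal -1 (V); from ../##/#./#./.. depth 11

V winning at [../##/#./#./..]: False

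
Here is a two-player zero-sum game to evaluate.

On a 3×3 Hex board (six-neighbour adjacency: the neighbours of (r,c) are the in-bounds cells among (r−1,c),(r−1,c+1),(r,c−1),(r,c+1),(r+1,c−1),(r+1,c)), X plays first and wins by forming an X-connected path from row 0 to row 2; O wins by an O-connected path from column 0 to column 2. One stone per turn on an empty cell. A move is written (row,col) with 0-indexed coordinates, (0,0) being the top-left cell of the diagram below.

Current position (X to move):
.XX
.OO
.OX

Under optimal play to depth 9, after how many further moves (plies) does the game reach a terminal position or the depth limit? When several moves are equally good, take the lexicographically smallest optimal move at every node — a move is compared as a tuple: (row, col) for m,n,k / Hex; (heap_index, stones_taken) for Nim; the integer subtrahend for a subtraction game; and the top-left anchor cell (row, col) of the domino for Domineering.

PV length from [.XX/.OO/.OX]: 2 plies

p1 X@[.XX/.OO/.OX]: (0,0)[XXX/.OO/.OX]-1* (1,0)[.XX/XOO/.OX]-1 (2,0)[.XX/.OO/XOX]-1
p2 O@[XXX/.OO/.OX]: (1,0)[XXX/OOO/.OX]+1* (2,0)[XXX/.OO/OOX]+1
p3 X@[XXX/OOO/.OX] terminal -1; root [.XX/.OO/.OX] d9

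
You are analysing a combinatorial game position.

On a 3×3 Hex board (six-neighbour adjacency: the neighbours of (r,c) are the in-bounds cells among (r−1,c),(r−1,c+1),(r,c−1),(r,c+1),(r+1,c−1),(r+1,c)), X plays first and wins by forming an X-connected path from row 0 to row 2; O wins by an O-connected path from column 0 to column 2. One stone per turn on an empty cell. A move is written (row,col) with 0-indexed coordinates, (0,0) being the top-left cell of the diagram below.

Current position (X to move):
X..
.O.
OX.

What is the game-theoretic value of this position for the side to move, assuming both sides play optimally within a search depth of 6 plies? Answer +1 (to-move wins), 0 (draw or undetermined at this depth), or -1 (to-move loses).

value(X../.O./OX., X) = -1

[X../.O./OX.] X move#1: (0,1):-1/XX./.O./OX.*, (0,2):-1/X.X/.O./OX., (1,0):-1/X../XO./OX., (1,2):-1/X../.OX/OX., (2,2):-1/X../.O./OXX
[XX./.O./OX.] O move#2: (0,2):+1/XXO/.O./OX.*, (1,0):+1/XX./OO./OX., (1,2):+1/XX./.OO/OX., (2,2):+1/XX./.O./OXO
[XXO/.O./OX.] end (terminal -1, X#3); searched X../.O./OX. to 6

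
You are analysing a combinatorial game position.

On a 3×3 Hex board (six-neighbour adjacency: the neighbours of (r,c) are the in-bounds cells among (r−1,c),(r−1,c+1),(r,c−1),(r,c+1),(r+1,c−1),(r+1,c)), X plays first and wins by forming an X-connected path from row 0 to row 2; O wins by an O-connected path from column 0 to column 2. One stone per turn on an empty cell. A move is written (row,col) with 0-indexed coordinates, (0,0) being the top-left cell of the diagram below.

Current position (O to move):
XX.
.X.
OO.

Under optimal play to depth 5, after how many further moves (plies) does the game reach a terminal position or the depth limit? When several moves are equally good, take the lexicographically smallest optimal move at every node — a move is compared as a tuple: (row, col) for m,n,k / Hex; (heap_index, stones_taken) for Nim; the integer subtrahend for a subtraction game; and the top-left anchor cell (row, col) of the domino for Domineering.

PV length from [XX./.X./OO.]: 3 plies

p1 O@[XX./.X./OO.]: (0,2)[XXO/.X./OO.]+1* (1,0)[XX./OX./OO.]+1 (1,2)[XX./.XO/OO.]+1 (2,2)[XX./.X./OOO]+1
p2 X@[XXO/.X./OO.]: (1,0)[XXO/XX./OO.]-1* (1,2)[XXO/.XX/OO.]-1 (2,2)[XXO/.X./OOX]-1
p3 O@[XXO/XX./OO.]: (1,2)[XXO/XXO/OO.]+1* (2,2)[XXO/XX./OOO]+1
p4 X@[XXO/XXO/OO.] terminal -1; root [XX./.X./OO.] d5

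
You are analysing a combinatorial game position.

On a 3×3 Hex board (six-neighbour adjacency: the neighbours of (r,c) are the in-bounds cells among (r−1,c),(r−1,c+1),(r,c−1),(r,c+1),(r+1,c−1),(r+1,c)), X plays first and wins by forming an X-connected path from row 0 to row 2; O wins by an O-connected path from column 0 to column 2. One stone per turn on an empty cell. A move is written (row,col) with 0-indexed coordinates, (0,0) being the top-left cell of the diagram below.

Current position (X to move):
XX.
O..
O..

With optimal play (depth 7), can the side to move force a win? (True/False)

ply 1, X at XX./O../O.. | (0,2)=-1→XXX/O../O..; (1,1)=-1→XX./OX./O..; (1,2)=+1→XX./O.X/O..*; (2,1)=-1→XX./O../OX.; (2,2)=-1→XX./O../O.X
ply 2, O at XX./O.X/O.. | (0,2)=-1→XXO/O.X/O..*; (1,1)=-1→XX./OOX/O..; (2,1)=-1→XX./O.X/OO.; (2,2)=-1→XX./O.X/O.O
ply 3, X at XXO/O.X/O.. | (1,1)=+1→XXO/OXX/O..*; (2,1)=-1→XXO/O.X/OX.; (2,2)=-1→XXO/O.X/O.X
ply 4, O at XXO/OXX/O.. | (2,1)=-1→XXO/OXX/OO.*; (2,2)=-1→XXO/OXX/O.O
ply 5, X at XXO/OXX/OO. | (2,2)=+1→XXO/OXX/OOX*
ply 6: XXO/OXX/OOX is terminal -1 (O); from XX./O../O.. depth 7

X winning at [XX./O../O..]: True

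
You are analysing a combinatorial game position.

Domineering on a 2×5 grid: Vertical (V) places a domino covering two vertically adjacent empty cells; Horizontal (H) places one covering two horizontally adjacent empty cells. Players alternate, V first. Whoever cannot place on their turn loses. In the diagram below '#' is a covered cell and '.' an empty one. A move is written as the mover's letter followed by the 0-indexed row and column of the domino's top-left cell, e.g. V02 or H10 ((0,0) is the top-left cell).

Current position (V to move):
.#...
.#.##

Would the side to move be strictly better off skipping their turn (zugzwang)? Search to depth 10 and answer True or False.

zugzwang(.#.../.#.##, V) = False

ply 1, V at .#.../.#.## | V00=-1→##.../##.##; V02=+1→.##../.####*
ply 2, H at .##../.#### | H03=-1→.####/.####*
ply 3, V at .####/.#### | V00=+1→#####/#####*
ply 4: #####/##### is terminal -1 (H); from .#.../.#.## depth 10
pass branch (H moves first from the same position):
  | ply 1, H at .#.../.#.## | H02=-1→.###./.#.##*; H03=-1→.#.##/.#.##
  | ply 2, V at .###./.#.## | V00=+1→####./##.##*
  | ply 3: ####./##.## is terminal -1 (H); from .#.../.#.## depth 10
V moving scores +1; V passing scores +1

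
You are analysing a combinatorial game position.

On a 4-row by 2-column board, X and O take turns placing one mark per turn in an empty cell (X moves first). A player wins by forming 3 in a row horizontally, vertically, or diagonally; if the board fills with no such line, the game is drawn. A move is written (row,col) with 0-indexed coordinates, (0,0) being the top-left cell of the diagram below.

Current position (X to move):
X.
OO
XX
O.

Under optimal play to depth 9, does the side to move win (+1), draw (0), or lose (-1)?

ply 1, X at X./OO/XX/O. | (0,1)=+0→XX/OO/XX/O.*; (3,1)=+0→X./OO/XX/OX
ply 2, O at XX/OO/XX/O. | (3,1)=+0→XX/OO/XX/OO*
ply 3: XX/OO/XX/OO is terminal +0 (X); from X./OO/XX/O. depth 9

value(X./OO/XX/O., X) = 0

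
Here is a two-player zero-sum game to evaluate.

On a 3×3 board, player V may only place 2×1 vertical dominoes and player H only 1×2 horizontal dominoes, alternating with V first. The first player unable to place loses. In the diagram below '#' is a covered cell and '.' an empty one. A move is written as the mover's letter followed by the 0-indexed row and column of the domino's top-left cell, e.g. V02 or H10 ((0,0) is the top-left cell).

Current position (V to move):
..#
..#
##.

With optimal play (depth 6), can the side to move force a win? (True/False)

V winning at [..#/..#/##.]: True

p1 V@[..#/..#/##.]: V00[#.#/#.#/##.]+1* V01[.##/.##/##.]+1
p2 H@[#.#/#.#/##.] terminal -1; root [..#/..#/##.] d6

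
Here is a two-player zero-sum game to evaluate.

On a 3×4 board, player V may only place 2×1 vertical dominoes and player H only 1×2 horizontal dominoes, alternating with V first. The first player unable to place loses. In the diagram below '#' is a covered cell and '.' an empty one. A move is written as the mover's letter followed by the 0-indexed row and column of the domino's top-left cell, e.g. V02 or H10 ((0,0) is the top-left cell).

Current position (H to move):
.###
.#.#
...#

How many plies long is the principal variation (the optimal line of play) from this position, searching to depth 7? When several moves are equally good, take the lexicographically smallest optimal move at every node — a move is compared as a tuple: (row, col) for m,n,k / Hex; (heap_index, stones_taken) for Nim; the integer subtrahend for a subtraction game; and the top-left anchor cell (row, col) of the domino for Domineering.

[.###/.#.#/...#] H move#1: H20:-1/.###/.#.#/##.#*, H21:-1/.###/.#.#/.###
[.###/.#.#/##.#] V move#2: V00:+1/####/##.#/##.#*, V12:+1/.###/.###/####
[####/##.#/##.#] end (terminal -1, H#3); searched .###/.#.#/...# to 7

PV length from [.###/.#.#/...#]: 2 plies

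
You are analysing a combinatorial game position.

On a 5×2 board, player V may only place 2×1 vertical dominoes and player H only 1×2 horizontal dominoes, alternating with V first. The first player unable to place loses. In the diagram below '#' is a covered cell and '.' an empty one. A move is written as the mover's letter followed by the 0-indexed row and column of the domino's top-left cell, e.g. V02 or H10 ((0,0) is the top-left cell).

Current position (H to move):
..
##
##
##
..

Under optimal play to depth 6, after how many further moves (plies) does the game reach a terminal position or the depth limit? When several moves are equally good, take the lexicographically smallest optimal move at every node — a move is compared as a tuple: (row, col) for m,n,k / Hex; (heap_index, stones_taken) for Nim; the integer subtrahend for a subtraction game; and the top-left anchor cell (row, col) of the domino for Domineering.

PV length from [../##/##/##/..]: 1 ply

[../##/##/##/..] H move#1: H00:+1/##/##/##/##/..*, H40:+1/../##/##/##/##
[##/##/##/##/..] end (terminal -1, V#2); searched ../##/##/##/.. to 6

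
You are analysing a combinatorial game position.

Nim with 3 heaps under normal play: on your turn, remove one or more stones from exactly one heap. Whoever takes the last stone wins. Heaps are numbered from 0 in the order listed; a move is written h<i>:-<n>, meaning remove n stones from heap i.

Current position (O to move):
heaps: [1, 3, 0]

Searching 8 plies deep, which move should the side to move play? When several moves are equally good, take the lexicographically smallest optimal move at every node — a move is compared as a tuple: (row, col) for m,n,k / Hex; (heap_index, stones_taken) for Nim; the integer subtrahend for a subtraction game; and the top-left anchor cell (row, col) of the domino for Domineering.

ply 1, O at (1,3,0) | h0:-1=-1→(0,3,0); h1:-1=-1→(1,2,0); h1:-2=+1→(1,1,0)*; h1:-3=-1→(1,0,0)
ply 2, X at (1,1,0) | h0:-1=-1→(0,1,0)*; h1:-1=-1→(1,0,0)
ply 3, O at (0,1,0) | h1:-1=+1→(0,0,0)*
ply 4: (0,0,0) is terminal -1 (X); from (1,3,0) depth 8

O's best at [(1,3,0)]: h1:-2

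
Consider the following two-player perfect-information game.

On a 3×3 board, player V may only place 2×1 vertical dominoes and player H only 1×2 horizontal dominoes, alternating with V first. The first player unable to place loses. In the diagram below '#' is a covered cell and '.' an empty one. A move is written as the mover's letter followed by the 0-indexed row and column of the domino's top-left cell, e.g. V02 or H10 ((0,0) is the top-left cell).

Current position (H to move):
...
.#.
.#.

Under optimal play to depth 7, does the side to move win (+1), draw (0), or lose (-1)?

value(.../.#./.#., H) = -1

ply 1, H at .../.#./.#. | H00=-1→##./.#./.#.*; H01=-1→.##/.#./.#.
ply 2, V at ##./.#./.#. | V02=+1→###/.##/.#.*; V10=+1→##./##./##.; V12=+1→##./.##/.##
ply 3: ###/.##/.#. is terminal -1 (H); from .../.#./.#. depth 7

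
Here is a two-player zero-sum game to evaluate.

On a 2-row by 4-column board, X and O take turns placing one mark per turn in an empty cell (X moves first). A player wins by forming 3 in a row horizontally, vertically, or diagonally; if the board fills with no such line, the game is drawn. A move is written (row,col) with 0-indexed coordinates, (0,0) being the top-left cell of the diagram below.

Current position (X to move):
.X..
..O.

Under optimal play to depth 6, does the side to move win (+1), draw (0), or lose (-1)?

value(.X../..O., X) = +1

p1 X@[.X../..O.]: (0,0)[XX../..O.]+0 (0,2)[.XX./..O.]+1* (0,3)[.X.X/..O.]+0 (1,0)[.X../X.O.]+0 (1,1)[.X../.XO.]+0 (1,3)[.X../..OX]+0
p2 O@[.XX./..O.]: (0,0)[OXX./..O.]-1* (0,3)[.XXO/..O.]-1 (1,0)[.XX./O.O.]-1 (1,1)[.XX./.OO.]-1 (1,3)[.XX./..OO]-1
p3 X@[OXX./..O.]: (0,3)[OXXX/..O.]+1* (1,0)[OXX./X.O.]+0 (1,1)[OXX./.XO.]+0 (1,3)[OXX./..OX]+0
p4 O@[OXXX/..O.] terminal -1; root [.X../..O.] d6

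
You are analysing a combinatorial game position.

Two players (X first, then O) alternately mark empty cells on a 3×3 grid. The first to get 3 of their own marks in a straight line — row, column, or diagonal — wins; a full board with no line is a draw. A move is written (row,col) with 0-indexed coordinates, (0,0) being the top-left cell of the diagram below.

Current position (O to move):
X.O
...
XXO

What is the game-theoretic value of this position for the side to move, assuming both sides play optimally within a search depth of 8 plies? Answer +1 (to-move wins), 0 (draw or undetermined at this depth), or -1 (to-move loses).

value(X.O/.../XXO, O) = +1

p1 O@[X.O/.../XXO]: (0,1)[XOO/.../XXO]-1 (1,0)[X.O/O../XXO]+0 (1,1)[X.O/.O./XXO]-1 (1,2)[X.O/..O/XXO]+1*
p2 X@[X.O/..O/XXO] terminal -1; root [X.O/.../XXO] d8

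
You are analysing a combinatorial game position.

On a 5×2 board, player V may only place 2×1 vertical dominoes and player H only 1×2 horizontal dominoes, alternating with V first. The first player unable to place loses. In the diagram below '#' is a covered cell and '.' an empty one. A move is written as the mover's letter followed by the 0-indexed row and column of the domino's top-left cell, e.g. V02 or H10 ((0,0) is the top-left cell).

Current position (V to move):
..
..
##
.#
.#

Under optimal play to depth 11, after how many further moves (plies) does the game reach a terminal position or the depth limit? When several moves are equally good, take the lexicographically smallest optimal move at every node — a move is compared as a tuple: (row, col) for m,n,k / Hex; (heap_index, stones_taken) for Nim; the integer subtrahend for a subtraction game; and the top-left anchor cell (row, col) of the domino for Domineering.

ply 1, V at ../../##/.#/.# | V00=+1→#./#./##/.#/.#*; V01=+1→.#/.#/##/.#/.#; V30=-1→../../##/##/##
ply 2: #./#./##/.#/.# is terminal -1 (H); from ../../##/.#/.# depth 11

PV length from [../../##/.#/.#]: 1 ply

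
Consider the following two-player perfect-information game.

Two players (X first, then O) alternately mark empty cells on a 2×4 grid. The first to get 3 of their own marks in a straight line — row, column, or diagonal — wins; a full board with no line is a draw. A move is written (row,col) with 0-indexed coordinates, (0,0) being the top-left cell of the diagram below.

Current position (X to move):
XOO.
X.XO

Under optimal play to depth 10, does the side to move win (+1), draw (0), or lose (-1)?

value(XOO./X.XO, X) = +1

[XOO./X.XO] X move#1: (0,3):+0/XOOX/X.XO, (1,1):+1/XOO./XXXO*
[XOO./XXXO] end (terminal -1, O#2); searched XOO./X.XO to 10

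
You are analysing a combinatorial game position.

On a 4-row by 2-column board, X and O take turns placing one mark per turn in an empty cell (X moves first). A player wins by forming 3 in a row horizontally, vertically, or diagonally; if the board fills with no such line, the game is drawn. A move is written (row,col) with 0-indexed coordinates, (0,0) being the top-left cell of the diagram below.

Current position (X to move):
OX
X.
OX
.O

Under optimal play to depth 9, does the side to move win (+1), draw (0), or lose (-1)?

value(OX/X./OX/.O, X) = +1

ply 1, X at OX/X./OX/.O | (1,1)=+1→OX/XX/OX/.O*; (3,0)=+0→OX/X./OX/XO
ply 2: OX/XX/OX/.O is terminal -1 (O); from OX/X./OX/.O depth 9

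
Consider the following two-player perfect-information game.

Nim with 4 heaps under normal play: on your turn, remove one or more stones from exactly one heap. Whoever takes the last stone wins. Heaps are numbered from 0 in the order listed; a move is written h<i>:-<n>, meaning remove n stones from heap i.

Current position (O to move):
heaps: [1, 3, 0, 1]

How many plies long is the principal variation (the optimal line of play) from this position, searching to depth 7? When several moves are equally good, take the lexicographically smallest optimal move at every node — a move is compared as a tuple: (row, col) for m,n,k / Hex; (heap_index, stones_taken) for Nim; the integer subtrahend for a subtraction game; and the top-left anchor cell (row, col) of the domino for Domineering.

p1 O@[(1,3,0,1)]: h0:-1[(0,3,0,1)]-1 h1:-1[(1,2,0,1)]-1 h1:-2[(1,1,0,1)]-1 h1:-3[(1,0,0,1)]+1* h3:-1[(1,3,0,0)]-1
p2 X@[(1,0,0,1)]: h0:-1[(0,0,0,1)]-1* h3:-1[(1,0,0,0)]-1
p3 O@[(0,0,0,1)]: h3:-1[(0,0,0,0)]+1*
p4 X@[(0,0,0,0)] terminal -1; root [(1,3,0,1)] d7

PV length from [(1,3,0,1)]: 3 plies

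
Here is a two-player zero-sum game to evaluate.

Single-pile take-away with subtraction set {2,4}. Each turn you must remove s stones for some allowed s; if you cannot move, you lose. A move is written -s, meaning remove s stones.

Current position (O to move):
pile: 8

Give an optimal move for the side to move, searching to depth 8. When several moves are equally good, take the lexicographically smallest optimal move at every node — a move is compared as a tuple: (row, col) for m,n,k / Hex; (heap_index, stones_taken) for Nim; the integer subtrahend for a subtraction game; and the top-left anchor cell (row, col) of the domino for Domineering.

ply 1, O at 8 | -2=+1→6*; -4=-1→4
ply 2, X at 6 | -2=-1→4*; -4=-1→2
ply 3, O at 4 | -2=-1→2; -4=+1→0*
ply 4: 0 is terminal -1 (X); from 8 depth 8

O's best at [8]: -2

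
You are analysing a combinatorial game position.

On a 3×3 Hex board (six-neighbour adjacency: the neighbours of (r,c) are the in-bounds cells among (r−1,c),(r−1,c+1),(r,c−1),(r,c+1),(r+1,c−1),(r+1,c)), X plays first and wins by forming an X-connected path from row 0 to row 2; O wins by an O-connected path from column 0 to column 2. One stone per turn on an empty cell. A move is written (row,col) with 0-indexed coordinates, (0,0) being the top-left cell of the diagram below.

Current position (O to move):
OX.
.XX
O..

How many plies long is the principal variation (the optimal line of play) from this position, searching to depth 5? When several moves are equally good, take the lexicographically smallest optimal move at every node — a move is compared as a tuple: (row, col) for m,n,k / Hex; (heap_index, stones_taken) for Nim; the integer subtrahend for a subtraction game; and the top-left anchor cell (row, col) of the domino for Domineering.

PV length from [OX./.XX/O..]: 4 plies

p1 O@[OX./.XX/O..]: (0,2)[OXO/.XX/O..]-1* (1,0)[OX./OXX/O..]-1 (2,1)[OX./.XX/OO.]-1 (2,2)[OX./.XX/O.O]-1
p2 X@[OXO/.XX/O..]: (1,0)[OXO/XXX/O..]+1* (2,1)[OXO/.XX/OX.]+1 (2,2)[OXO/.XX/O.X]+1
p3 O@[OXO/XXX/O..]: (2,1)[OXO/XXX/OO.]-1* (2,2)[OXO/XXX/O.O]-1
p4 X@[OXO/XXX/OO.]: (2,2)[OXO/XXX/OOX]+1*
p5 O@[OXO/XXX/OOX] terminal -1; root [OX./.XX/O..] d5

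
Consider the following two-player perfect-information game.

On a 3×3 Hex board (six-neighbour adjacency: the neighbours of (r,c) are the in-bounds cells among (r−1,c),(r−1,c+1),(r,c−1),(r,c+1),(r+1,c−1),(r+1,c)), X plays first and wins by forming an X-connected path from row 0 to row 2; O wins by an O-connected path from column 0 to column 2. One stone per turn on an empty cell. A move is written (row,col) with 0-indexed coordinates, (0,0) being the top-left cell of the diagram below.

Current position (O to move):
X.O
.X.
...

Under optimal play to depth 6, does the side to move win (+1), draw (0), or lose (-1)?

ply 1, O at X.O/.X./... | (0,1)=-1→XOO/.X./...*; (1,0)=-1→X.O/OX./...; (1,2)=-1→X.O/.XO/...; (2,0)=-1→X.O/.X./O..; (2,1)=-1→X.O/.X./.O.; (2,2)=-1→X.O/.X./..O
ply 2, X at XOO/.X./... | (1,0)=+1→XOO/XX./...*; (1,2)=-1→XOO/.XX/...; (2,0)=-1→XOO/.X./X..; (2,1)=-1→XOO/.X./.X.; (2,2)=-1→XOO/.X./..X
ply 3, O at XOO/XX./... | (1,2)=-1→XOO/XXO/...*; (2,0)=-1→XOO/XX./O..; (2,1)=-1→XOO/XX./.O.; (2,2)=-1→XOO/XX./..O
ply 4, X at XOO/XXO/... | (2,0)=+1→XOO/XXO/X..*; (2,1)=+1→XOO/XXO/.X.; (2,2)=+1→XOO/XXO/..X
ply 5: XOO/XXO/X.. is terminal -1 (O); from X.O/.X./... depth 6

value(X.O/.X./..., O) = -1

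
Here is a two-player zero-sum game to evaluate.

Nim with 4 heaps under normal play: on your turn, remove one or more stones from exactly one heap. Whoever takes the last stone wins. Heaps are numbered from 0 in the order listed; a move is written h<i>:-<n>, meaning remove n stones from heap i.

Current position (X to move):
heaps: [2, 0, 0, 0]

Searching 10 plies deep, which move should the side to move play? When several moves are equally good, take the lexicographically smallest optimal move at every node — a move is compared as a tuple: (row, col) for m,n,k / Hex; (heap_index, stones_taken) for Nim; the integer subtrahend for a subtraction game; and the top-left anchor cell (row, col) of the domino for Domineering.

X's best at [(2,0,0,0)]: h0:-2

[(2,0,0,0)] X move#1: h0:-1:-1/(1,0,0,0), h0:-2:+1/(0,0,0,0)*
[(0,0,0,0)] end (terminal -1, O#2); searched (2,0,0,0) to 10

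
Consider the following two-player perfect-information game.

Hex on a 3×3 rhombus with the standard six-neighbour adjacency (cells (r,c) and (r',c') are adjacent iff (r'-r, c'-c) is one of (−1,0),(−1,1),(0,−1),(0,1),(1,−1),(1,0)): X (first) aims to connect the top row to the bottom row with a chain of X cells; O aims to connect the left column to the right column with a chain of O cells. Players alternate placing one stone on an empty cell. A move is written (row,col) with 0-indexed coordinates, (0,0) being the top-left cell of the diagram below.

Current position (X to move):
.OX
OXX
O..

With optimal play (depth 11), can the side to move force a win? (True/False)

X winning at [.OX/OXX/O..]: True

p1 X@[.OX/OXX/O..]: (0,0)[XOX/OXX/O..]+1* (2,1)[.OX/OXX/OX.]+1 (2,2)[.OX/OXX/O.X]+1
p2 O@[XOX/OXX/O..]: (2,1)[XOX/OXX/OO.]-1* (2,2)[XOX/OXX/O.O]-1
p3 X@[XOX/OXX/OO.]: (2,2)[XOX/OXX/OOX]+1*
p4 O@[XOX/OXX/OOX] terminal -1; root [.OX/OXX/O..] d11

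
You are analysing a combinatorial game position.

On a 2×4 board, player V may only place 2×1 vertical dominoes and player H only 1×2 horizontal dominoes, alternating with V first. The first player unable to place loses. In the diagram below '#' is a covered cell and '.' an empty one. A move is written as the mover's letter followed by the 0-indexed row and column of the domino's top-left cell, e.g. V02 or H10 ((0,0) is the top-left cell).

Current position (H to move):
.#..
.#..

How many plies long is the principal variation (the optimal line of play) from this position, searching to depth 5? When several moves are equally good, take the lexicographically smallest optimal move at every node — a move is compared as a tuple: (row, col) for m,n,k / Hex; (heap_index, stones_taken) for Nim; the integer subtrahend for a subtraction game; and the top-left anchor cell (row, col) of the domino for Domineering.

p1 H@[.#../.#..]: H02[.###/.#..]+1* H12[.#../.###]+1
p2 V@[.###/.#..]: V00[####/##..]-1*
p3 H@[####/##..]: H12[####/####]+1*
p4 V@[####/####] terminal -1; root [.#../.#..] d5

PV length from [.#../.#..]: 3 plies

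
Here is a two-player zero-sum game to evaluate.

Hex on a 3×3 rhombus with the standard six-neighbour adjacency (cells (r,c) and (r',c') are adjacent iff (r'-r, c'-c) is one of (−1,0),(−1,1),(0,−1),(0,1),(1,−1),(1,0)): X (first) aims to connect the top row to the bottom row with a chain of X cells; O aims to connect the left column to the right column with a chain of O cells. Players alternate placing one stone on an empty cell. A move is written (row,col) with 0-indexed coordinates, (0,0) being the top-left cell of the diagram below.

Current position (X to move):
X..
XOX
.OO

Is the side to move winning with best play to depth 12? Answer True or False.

X winning at [X../XOX/.OO]: True

ply 1, X at X../XOX/.OO | (0,1)=-1→XX./XOX/.OO; (0,2)=-1→X.X/XOX/.OO; (2,0)=+1→X../XOX/XOO*
ply 2: X../XOX/XOO is terminal -1 (O); from X../XOX/.OO depth 12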